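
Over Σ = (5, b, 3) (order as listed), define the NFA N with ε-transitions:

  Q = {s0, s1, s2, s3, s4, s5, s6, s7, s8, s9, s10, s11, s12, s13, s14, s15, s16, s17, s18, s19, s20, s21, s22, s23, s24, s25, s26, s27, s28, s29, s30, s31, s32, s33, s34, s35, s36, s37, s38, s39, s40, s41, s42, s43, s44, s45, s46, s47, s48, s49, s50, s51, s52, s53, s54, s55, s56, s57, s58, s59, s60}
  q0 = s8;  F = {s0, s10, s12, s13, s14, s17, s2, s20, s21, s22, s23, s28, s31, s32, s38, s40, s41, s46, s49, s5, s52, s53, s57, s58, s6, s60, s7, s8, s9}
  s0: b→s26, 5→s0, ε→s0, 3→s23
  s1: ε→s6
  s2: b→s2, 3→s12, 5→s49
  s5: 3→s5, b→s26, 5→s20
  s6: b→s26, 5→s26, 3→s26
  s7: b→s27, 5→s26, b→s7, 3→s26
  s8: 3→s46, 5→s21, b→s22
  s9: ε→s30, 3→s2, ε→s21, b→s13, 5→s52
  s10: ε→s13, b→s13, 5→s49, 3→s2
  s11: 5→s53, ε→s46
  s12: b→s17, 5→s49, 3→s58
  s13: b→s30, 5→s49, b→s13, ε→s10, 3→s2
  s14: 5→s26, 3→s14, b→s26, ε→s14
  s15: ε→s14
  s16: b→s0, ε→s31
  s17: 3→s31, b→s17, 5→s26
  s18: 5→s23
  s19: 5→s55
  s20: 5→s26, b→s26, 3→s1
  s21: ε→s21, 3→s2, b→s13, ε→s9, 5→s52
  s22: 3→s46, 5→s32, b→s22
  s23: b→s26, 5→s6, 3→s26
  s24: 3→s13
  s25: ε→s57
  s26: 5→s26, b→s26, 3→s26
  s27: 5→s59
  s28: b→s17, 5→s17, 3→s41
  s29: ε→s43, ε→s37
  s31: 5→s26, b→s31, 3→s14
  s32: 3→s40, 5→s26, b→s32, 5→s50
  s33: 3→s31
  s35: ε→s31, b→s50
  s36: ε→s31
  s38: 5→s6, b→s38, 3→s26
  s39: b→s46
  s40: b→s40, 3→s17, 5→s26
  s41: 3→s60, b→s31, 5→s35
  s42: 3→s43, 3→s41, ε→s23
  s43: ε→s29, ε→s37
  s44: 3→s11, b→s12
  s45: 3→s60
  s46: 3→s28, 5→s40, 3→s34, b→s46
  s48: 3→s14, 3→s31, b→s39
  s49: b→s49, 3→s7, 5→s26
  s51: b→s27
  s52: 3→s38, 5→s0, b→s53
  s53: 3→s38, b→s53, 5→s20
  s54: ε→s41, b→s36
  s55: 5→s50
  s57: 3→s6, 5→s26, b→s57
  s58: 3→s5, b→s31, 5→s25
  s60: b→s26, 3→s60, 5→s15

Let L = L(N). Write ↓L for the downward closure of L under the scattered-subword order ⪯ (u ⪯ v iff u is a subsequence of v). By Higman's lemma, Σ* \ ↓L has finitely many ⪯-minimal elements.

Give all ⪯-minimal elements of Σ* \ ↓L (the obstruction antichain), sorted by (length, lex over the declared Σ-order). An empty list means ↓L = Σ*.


|Q|=61, |F|=29, |δ|=135 (21 ε).
min D↑ (28 st, q0=0, F={15}): 0:5→1,b→2,3→3 1:5→4,b→5,3→6 2:5→7,b→2,3→3 3:5→8,b→3,3→9 4:5→10,b→11,3→12 5:5→13,b→5,3→6 6:5→13,b→6,3→14 7:5→15,b→7,3→8 8:5→15,b→8,3→16 9:5→16,b→16,3→17 10:5→10,b→15,3→18 11:5→19,b→11,3→12 12:5→20,b→12,3→15 13:5→15,b→13,3→21 14:5→13,b→16,3→22 15:5→15,b→15,3→15 16:5→15,b→16,3→23 17:5→23,b→23,3→24 18:5→20,b→15,3→15 19:5→15,b→15,3→20 20:5→15,b→15,3→15 21:5→15,b→21,3→15 22:5→25,b→23,3→26 23:5→15,b→23,3→27 24:5→27,b→15,3→24 25:5→15,b→25,3→20 26:5→19,b→15,3→26 27:5→15,b→15,3→27 [Hopcroft].
'b55': run [39, 33, 18, 3] end={s26,s50,s59} ∉↓L; 3/3 del acc.
'355': run [39, 28, 17, 2] end={s26,s59} ∉↓L; 3/3 single-dels accept.
'555b': |S_i|=[39, 32, 16, 7, 1] end={s26} — reject; 4/4 del acc.
'5533': N↓-sim [39, 32, 16, 8, 1] end={s26} ∉↓L; 4/4 del acc.
'33b5': N↓-sim [39, 28, 23, 11, 2] end={s26,s59} ∉↓L; 4/4 single-dels accept.
'3333b': N↓-sim [39, 28, 23, 18, 8, 1] end={s26} rej; 5/5 single-dels accept.
6 minimals (antichain).

A = [b55, 355, 555b, 5533, 33b5, 3333b].


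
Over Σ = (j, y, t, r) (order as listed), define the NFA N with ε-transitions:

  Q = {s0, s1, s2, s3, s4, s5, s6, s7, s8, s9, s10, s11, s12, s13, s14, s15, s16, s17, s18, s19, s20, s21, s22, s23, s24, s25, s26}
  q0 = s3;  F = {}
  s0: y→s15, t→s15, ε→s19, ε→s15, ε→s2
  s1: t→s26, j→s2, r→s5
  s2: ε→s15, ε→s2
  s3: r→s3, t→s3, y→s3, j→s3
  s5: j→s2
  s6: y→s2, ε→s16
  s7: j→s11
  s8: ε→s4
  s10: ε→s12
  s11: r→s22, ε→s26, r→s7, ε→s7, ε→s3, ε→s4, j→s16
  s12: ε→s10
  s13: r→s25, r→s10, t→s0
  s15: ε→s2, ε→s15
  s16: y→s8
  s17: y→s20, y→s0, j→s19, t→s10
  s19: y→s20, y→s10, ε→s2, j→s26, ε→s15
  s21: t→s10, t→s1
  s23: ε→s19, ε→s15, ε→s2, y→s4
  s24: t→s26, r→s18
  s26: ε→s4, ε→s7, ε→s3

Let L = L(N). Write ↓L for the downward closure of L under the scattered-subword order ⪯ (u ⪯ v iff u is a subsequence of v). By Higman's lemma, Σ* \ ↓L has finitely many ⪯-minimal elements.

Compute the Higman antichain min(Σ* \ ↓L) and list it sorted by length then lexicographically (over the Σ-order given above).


min(Σ*\↓L) = [ε].

|Q|=27, |F|=0, |δ|=54 (23 ε).
min D↑ (1 st, q0=0, F={0}): 0:j→0,y→0,t→0,r→0 (ε-aug+det+¬).
ε ∈ L(D↑) — L = ∅.


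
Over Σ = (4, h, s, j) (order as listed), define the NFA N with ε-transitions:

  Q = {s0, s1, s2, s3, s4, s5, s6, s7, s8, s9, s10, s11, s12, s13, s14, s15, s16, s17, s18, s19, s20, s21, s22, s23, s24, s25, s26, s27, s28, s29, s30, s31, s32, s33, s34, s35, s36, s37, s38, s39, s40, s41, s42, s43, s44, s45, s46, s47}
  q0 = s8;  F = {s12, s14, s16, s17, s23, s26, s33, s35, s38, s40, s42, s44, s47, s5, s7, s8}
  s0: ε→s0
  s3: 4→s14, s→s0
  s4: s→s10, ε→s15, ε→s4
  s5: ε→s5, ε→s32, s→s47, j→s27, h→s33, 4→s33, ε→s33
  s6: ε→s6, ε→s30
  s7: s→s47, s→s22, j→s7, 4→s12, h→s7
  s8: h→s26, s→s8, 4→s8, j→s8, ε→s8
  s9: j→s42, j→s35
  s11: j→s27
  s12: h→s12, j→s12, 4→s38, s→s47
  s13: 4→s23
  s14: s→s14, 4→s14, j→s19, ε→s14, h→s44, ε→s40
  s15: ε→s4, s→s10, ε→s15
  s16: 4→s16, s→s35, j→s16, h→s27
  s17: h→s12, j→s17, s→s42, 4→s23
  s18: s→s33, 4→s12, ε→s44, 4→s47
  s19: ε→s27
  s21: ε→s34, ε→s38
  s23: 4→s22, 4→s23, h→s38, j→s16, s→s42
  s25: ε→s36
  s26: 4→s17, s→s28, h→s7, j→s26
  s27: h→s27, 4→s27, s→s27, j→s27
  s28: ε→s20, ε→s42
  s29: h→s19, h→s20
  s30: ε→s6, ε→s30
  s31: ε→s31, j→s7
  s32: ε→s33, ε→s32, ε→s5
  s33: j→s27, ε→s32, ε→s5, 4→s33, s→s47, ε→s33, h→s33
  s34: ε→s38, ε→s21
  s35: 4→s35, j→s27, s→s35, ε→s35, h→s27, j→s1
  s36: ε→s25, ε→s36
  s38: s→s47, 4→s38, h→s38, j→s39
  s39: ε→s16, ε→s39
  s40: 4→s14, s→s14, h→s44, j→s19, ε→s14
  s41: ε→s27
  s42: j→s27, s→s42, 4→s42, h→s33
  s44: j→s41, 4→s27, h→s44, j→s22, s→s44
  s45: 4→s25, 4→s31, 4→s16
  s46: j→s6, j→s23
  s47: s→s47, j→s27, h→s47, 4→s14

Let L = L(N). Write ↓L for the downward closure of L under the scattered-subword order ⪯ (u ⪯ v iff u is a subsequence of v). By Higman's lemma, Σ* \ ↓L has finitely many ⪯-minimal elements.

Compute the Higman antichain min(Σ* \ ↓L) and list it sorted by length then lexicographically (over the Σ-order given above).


min(Σ*\↓L) = [hsj, h44jh, hhs4h4].

|Q|=48, |F|=16, |δ|=129 (38 ε).
min D↑ (15 st, q0=0, F={9}): 0:4→0,h→1,s→0,j→0 1:4→2,h→3,s→4,j→1 2:4→5,h→6,s→4,j→2 3:4→6,h→3,s→7,j→3 4:4→4,h→8,s→4,j→9 5:4→5,h→10,s→4,j→11 6:4→10,h→6,s→7,j→6 7:4→12,h→7,s→7,j→9 8:4→8,h→8,s→7,j→9 9:4→9,h→9,s→9,j→9 10:4→10,h→10,s→7,j→11 11:4→11,h→9,s→13,j→11 12:4→12,h→14,s→12,j→9 13:4→13,h→9,s→13,j→9 14:4→9,h→14,s→14,j→9 (ε-aug+det+¬).
'hsj': N↓-sim [25, 24, 16, 5] end={s1,s19,s22,s27,s41} ∉↓L; 3/3 deletions ∈↓L.
'h44jh': |S_i|=[25, 24, 20, 18, 8, 1] end={s27} ∉↓L; 5/5 deletions ∈↓L.
'hhs4h4': run [25, 24, 18, 10, 9, 4, 1] end={s27} ∉↓L; 6/6 deletions ∈↓L.
3 words, ⪯-incomp.


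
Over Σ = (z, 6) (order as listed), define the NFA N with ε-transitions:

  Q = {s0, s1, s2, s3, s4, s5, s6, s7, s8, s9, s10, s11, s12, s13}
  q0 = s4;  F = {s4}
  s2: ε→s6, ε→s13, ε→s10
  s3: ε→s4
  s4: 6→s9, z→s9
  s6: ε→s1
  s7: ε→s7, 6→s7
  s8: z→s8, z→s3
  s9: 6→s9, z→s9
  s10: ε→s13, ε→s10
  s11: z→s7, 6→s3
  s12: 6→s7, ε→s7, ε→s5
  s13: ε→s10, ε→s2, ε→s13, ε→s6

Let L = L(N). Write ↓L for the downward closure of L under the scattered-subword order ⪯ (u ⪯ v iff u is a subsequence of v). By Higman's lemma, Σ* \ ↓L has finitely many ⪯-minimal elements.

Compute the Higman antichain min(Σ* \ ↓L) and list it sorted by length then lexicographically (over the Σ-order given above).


min(Σ*\↓L) = [z, 6].

|Q|=14, |F|=1, |δ|=24 (14 ε).
min D↑ (2 st, q0=0, F={1}): 0:z→1,6→1 1:z→1,6→1 (ε-aug+det+¬).
'z': |S_i|=[2, 1] end={s9} ∉↓L; 1/1 del acc.
'6': run [2, 1] end={s9} ∉↓L; 1/1 del acc.
2 minimals (antichain).


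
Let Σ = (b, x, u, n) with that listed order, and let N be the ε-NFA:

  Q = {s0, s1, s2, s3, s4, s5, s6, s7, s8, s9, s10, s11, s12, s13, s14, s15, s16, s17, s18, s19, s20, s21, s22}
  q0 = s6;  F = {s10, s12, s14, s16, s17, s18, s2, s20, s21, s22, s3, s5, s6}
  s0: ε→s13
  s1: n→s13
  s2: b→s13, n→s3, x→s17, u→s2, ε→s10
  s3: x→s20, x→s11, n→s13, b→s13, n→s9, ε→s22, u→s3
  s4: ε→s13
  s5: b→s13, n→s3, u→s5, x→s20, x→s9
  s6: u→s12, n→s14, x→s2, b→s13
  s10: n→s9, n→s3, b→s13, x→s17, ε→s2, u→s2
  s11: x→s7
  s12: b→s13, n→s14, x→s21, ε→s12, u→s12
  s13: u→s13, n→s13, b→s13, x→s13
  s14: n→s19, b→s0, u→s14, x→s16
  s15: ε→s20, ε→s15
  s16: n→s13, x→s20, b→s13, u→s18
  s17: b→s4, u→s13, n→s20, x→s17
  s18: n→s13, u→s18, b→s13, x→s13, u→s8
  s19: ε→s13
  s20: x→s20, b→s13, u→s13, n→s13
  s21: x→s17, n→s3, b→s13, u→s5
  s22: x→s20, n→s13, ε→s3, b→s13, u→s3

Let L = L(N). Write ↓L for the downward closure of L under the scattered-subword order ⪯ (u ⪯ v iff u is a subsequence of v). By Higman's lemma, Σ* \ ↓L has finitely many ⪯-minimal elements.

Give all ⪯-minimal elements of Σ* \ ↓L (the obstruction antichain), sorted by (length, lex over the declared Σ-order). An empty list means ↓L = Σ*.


A = [b, nn, xxu, nxux, uxuxn].

|Q|=23, |F|=13, |δ|=73 (10 ε).
min D↑ (12 st, q0=0, F={1}): 0:b→1,x→2,u→3,n→4 1:b→1,x→1,u→1,n→1 2:b→1,x→5,u→2,n→6 3:b→1,x→7,u→3,n→4 4:b→1,x→8,u→4,n→1 5:b→1,x→5,u→1,n→9 6:b→1,x→9,u→6,n→1 7:b→1,x→5,u→10,n→6 8:b→1,x→9,u→11,n→1 9:b→1,x→9,u→1,n→1 10:b→1,x→9,u→10,n→6 11:b→1,x→1,u→11,n→1 (ε-aug+det+¬).
'b': run [21, 3] end={s0,s13,s4} rej; 1/1 del acc.
'nn': |S_i|=[21, 13, 3] end={s13,s19,s9} — reject; 2/2 deletions ∈↓L.
'xxu': run [21, 16, 7, 1] end={s13} ∉↓L; 3/3 del acc.
'nxux': |S_i|=[21, 13, 7, 3, 1] end={s13} ∉↓L; 4/4 single-dels accept.
'uxuxn': |S_i|=[21, 20, 14, 10, 5, 1] end={s13} — reject; 5/5 del acc.
5 obstructions.


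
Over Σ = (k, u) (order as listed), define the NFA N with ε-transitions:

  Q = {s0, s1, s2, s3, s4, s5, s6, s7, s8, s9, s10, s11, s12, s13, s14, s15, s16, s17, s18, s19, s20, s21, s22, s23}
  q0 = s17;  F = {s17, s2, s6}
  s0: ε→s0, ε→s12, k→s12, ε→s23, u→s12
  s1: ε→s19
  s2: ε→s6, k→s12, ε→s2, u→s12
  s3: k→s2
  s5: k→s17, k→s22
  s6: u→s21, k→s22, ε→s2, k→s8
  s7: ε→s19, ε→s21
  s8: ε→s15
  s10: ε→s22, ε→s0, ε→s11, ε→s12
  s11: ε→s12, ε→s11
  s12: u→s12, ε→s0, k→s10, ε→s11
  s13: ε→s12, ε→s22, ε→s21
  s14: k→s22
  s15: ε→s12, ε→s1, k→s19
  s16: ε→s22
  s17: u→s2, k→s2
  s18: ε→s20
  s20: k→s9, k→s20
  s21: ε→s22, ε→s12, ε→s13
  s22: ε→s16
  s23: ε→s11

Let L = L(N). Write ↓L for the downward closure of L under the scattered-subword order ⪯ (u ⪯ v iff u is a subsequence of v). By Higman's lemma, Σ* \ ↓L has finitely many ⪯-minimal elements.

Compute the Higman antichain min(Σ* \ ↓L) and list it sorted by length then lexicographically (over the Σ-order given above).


|Q|=24, |F|=3, |δ|=48 (30 ε).
min D↑ (3 st, q0=0, F={2}): 0:k→1,u→1 1:k→2,u→2 2:k→2,u→2 (ε-aug+det+¬).
'kk': run [16, 15, 11] end={s0,s1,s10,s11,s12,s15,s16,s19,s22,s23,s8} ∉↓L; 2/2 deletions ∈↓L.
'ku': run [16, 15, 9] end={s0,s10,s11,s12,s13,s16,s21,s22,s23} rej; 2/2 del acc.
'uk': |S_i|=[16, 15, 11] end={s0,s1,s10,s11,s12,s15,s16,s19,s22,s23,s8} ∉↓L; 2/2 deletions ∈↓L.
'uu': run [16, 15, 9] end={s0,s10,s11,s12,s13,s16,s21,s22,s23} rej; 2/2 single-dels accept.
4 words, ⪯-incomp.

Antichain: [kk, ku, uk, uu].


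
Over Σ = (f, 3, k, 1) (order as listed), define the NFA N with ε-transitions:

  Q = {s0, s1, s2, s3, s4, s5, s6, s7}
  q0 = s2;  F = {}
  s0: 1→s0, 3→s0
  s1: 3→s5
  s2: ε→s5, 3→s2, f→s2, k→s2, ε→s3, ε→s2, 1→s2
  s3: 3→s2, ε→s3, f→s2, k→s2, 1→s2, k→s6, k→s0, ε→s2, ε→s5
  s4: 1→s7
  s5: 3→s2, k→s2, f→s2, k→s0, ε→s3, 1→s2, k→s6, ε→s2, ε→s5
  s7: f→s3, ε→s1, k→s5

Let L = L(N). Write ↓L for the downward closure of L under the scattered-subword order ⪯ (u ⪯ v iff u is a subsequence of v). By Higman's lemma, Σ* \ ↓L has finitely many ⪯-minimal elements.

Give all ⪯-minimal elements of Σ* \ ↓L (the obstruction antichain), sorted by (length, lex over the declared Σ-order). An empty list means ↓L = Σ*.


Antichain: [ε].

|Q|=8, |F|=0, |δ|=32 (10 ε).
min D↑ (1 st, q0=0, F={0}): 0:f→0,3→0,k→0,1→0.
ε ∈ L(D↑) ⇒ ↓L = ∅.


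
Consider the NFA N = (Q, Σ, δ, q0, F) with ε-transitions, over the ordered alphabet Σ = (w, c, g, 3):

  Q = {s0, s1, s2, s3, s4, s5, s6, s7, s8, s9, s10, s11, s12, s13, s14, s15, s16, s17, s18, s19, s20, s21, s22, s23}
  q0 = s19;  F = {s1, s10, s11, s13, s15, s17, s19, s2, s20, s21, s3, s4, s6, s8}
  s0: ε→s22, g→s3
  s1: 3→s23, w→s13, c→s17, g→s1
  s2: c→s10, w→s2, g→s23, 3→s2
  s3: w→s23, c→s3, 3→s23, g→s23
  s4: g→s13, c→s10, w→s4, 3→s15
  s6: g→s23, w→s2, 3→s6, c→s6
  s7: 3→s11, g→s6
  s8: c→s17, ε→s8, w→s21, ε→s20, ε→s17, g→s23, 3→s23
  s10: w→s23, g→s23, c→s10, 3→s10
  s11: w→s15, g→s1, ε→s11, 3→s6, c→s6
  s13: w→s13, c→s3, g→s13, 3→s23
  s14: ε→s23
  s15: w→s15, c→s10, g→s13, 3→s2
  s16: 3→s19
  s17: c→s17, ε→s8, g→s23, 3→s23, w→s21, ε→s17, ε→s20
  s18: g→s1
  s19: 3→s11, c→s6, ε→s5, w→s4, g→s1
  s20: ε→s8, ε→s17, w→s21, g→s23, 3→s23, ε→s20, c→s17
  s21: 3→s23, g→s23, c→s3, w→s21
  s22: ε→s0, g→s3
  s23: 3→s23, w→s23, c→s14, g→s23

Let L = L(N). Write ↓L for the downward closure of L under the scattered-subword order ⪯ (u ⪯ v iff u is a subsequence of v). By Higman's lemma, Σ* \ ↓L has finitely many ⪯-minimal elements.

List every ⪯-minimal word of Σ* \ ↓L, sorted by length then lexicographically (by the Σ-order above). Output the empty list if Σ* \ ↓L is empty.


Antichain: [cg, g3, wcw, 33g].

|Q|=24, |F|=14, |δ|=80 (14 ε).
min D↑ (13 st, q0=0, F={9}): 0:w→1,c→2,g→3,3→4 1:w→1,c→5,g→6,3→7 2:w→8,c→2,g→9,3→2 3:w→6,c→10,g→3,3→9 4:w→7,c→2,g→3,3→2 5:w→9,c→5,g→9,3→5 6:w→6,c→11,g→6,3→9 7:w→7,c→5,g→6,3→8 8:w→8,c→5,g→9,3→8 9:w→9,c→9,g→9,3→9 10:w→12,c→10,g→9,3→9 11:w→9,c→11,g→9,3→9 12:w→12,c→11,g→9,3→9 [Hopcroft].
'cg': N↓-sim [17, 10, 2] end={s14,s23} ∉↓L; 2/2 deletions ∈↓L.
'g3': |S_i|=[17, 9, 2] end={s14,s23} — reject; 2/2 single-dels accept.
'wcw': run [17, 9, 4, 2] end={s14,s23} ∉↓L; 3/3 deletions ∈↓L.
'33g': N↓-sim [17, 14, 5, 2] end={s14,s23} rej; 3/3 del acc.
4 minimals (antichain).


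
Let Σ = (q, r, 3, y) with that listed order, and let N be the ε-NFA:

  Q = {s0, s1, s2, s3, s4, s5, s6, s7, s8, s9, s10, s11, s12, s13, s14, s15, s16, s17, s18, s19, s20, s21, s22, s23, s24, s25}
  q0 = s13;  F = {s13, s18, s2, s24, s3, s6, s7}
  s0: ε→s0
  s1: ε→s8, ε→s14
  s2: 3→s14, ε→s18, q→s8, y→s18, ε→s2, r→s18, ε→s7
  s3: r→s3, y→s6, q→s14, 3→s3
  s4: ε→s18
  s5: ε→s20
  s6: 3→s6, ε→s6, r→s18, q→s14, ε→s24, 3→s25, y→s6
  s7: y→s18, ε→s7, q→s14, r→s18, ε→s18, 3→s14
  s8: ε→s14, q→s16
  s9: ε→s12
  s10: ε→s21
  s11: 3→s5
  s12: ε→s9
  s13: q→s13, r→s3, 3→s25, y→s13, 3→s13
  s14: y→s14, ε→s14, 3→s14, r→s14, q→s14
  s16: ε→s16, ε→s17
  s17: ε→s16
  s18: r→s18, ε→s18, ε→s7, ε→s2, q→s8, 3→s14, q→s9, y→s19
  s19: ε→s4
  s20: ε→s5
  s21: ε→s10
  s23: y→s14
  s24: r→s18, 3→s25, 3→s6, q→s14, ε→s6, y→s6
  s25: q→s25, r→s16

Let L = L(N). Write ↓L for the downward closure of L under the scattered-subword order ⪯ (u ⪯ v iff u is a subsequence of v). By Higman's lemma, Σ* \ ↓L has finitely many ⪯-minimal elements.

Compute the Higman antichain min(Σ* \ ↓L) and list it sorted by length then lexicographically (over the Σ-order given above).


A = [rq, ryr3].

|Q|=26, |F|=7, |δ|=68 (27 ε).
min D↑ (5 st, q0=0, F={2}): 0:q→0,r→1,3→0,y→0 1:q→2,r→1,3→1,y→3 2:q→2,r→2,3→2,y→2 3:q→2,r→4,3→3,y→3 4:q→2,r→4,3→2,y→4 [Hopcroft].
'rq': run [16, 15, 7] end={s12,s14,s16,s17,s25,s8,s9} ∉↓L; 2/2 deletions ∈↓L.
'ryr3': |S_i|=[16, 15, 14, 11, 1] end={s14} rej; 4/4 deletions ∈↓L.
2 words, ⪯-incomp.


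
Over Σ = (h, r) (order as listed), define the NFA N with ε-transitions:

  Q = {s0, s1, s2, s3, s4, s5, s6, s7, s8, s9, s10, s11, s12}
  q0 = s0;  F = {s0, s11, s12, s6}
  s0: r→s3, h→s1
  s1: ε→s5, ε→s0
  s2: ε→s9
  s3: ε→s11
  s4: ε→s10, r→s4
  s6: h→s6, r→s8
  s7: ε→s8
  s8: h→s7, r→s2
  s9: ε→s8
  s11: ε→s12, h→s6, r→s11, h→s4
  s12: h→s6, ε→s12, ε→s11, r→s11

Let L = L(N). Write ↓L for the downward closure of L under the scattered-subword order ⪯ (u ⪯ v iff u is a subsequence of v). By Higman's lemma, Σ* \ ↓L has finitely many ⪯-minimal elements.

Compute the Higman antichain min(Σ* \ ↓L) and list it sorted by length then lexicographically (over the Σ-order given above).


|Q|=13, |F|=4, |δ|=22 (10 ε).
min D↑ (4 st, q0=0, F={3}): 0:h→0,r→1 1:h→2,r→1 2:h→2,r→3 3:h→3,r→3 [Hopcroft].
'rhr': |S_i|=[13, 10, 7, 6] end={s10,s2,s4,s7,s8,s9} — reject; 3/3 deletions ∈↓L.
1 minimals (antichain).

min(Σ*\↓L) = [rhr].


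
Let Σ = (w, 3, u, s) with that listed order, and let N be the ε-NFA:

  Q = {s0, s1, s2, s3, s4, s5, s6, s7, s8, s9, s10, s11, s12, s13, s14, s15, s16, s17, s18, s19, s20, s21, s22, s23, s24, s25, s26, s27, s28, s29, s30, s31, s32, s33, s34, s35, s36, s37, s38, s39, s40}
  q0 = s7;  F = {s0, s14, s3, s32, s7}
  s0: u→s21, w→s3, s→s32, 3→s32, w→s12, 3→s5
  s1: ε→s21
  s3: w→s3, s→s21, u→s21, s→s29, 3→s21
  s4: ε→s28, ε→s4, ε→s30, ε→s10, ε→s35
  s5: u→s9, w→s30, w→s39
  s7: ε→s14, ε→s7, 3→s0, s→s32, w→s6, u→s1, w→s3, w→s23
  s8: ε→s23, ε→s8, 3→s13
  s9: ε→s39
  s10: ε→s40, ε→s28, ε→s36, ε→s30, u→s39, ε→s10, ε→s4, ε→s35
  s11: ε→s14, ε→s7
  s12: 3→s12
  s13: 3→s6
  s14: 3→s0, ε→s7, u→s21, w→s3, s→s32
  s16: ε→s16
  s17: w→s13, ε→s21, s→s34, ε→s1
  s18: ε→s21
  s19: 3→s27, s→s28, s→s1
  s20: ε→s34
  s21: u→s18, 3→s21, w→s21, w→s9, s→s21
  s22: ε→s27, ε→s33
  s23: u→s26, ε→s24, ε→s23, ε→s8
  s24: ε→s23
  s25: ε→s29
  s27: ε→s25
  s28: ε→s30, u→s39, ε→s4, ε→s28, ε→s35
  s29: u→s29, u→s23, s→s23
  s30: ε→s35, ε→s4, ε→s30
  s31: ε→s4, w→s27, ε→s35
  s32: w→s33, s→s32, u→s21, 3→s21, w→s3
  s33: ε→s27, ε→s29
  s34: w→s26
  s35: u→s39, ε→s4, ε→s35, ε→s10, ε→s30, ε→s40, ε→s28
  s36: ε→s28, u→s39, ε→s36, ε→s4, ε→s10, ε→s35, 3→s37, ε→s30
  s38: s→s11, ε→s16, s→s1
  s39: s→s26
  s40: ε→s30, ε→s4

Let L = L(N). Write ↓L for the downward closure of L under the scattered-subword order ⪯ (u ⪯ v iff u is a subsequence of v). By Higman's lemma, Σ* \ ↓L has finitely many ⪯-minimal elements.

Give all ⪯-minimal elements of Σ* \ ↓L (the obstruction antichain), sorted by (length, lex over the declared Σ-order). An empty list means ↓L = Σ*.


|Q|=41, |F|=5, |δ|=116 (60 ε).
min D↑ (5 st, q0=0, F={3}): 0:w→1,3→2,u→3,s→4 1:w→1,3→3,u→3,s→3 2:w→1,3→4,u→3,s→4 3:w→3,3→3,u→3,s→3 4:w→1,3→3,u→3,s→4 (ε-aug+det+¬).
'u': |S_i|=[30, 12] end={s1,s13,s18,s21,s23,s24,s26,s29,s39,s6,s8,s9} rej; 1/1 del acc.
'w3': |S_i|=[30, 24, 9] end={s12,s13,s18,s21,s26,s37,s39,s6,s9} rej; 2/2 single-dels accept.
'ws': N↓-sim [30, 24, 11] end={s13,s18,s21,s23,s24,s26,s29,s39,s6,s8,s9} — reject; 2/2 deletions ∈↓L.
's3': N↓-sim [30, 16, 7] end={s13,s18,s21,s26,s39,s6,s9} — reject; 2/2 single-dels accept.
'333': run [30, 27, 26, 9] end={s12,s13,s18,s21,s26,s37,s39,s6,s9} rej; 3/3 deletions ∈↓L.
5 words, ⪯-incomp.

min(Σ*\↓L) = [u, w3, ws, s3, 333].


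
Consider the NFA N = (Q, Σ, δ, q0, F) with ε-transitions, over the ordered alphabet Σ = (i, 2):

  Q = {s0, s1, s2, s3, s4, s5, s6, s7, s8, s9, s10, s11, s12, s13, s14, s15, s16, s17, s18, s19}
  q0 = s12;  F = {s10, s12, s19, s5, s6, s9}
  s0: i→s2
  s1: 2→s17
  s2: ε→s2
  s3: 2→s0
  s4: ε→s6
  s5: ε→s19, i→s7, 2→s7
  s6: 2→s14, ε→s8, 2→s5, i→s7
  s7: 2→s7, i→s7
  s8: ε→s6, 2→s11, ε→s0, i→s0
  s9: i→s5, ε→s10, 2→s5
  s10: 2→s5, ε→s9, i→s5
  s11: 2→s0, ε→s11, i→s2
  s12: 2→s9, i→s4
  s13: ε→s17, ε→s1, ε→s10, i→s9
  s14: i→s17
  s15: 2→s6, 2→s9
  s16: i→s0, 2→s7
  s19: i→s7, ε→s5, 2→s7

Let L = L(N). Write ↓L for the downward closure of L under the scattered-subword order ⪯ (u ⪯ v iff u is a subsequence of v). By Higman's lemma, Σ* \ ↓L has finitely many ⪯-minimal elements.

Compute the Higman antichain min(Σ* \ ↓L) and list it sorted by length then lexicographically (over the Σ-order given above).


min(Σ*\↓L) = [ii, i22, 2i2, 22i, 222].

|Q|=20, |F|=6, |δ|=41 (13 ε).
min D↑ (5 st, q0=0, F={3}): 0:i→1,2→2 1:i→3,2→4 2:i→4,2→4 3:i→3,2→3 4:i→3,2→3 (ε-aug+det+¬).
'ii': N↓-sim [14, 11, 4] end={s0,s17,s2,s7} — reject; 2/2 del acc.
'i22': N↓-sim [14, 11, 8, 3] end={s0,s2,s7} ∉↓L; 3/3 deletions ∈↓L.
'2i2': run [14, 10, 5, 1] end={s7} ∉↓L; 3/3 deletions ∈↓L.
'22i': run [14, 10, 5, 2] end={s2,s7} rej; 3/3 deletions ∈↓L.
'222': N↓-sim [14, 10, 5, 1] end={s7} — reject; 3/3 deletions ∈↓L.
5 words, ⪯-incomp.


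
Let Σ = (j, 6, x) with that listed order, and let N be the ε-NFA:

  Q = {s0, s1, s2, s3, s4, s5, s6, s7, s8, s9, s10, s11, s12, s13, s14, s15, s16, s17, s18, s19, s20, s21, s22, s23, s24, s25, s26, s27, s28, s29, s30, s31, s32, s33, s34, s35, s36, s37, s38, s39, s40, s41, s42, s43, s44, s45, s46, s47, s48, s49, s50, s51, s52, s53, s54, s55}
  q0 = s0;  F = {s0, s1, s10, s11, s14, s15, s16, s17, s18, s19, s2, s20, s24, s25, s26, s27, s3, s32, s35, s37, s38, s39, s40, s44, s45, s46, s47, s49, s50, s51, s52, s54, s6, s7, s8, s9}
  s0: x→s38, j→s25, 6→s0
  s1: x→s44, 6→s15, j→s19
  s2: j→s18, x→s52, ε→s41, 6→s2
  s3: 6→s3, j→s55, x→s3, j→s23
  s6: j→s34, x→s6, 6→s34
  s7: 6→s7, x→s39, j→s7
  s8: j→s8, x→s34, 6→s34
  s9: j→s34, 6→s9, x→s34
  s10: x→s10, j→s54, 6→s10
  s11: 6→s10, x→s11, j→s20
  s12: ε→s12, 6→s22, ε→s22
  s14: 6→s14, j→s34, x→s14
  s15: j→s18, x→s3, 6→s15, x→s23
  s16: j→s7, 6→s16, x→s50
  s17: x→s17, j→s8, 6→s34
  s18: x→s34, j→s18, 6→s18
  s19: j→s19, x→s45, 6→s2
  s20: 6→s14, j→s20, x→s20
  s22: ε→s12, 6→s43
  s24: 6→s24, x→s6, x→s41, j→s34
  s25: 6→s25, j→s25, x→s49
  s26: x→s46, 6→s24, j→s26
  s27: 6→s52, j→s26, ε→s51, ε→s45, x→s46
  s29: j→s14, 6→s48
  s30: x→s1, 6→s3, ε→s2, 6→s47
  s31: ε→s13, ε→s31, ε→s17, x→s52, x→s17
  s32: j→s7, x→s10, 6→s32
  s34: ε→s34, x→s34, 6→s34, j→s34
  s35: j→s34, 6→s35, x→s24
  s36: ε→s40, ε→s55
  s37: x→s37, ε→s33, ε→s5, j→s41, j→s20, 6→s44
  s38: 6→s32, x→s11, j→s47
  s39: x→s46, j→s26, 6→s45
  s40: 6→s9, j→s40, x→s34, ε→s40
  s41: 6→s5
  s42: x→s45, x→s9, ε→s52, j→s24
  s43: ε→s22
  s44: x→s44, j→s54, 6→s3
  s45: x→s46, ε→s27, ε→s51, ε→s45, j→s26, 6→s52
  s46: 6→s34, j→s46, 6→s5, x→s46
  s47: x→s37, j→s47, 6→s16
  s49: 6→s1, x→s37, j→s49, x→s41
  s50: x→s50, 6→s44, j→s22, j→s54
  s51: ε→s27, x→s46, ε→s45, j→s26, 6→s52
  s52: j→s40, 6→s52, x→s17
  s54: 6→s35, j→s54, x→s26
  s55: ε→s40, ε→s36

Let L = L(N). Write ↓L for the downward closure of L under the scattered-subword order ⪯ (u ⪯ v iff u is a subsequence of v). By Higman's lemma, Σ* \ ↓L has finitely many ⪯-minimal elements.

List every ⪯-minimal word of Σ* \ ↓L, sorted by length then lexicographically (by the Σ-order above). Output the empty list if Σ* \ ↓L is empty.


|Q|=56, |F|=36, |δ|=156 (25 ε).
min D↑ (35 st, q0=0, F={27}): 0:j→1,6→0,x→2 1:j→1,6→1,x→3 2:j→4,6→5,x→6 3:j→3,6→7,x→8 4:j→4,6→9,x→8 5:j→10,6→5,x→11 6:j→12,6→11,x→6 7:j→13,6→14,x→15 8:j→12,6→15,x→8 9:j→10,6→9,x→16 10:j→10,6→10,x→17 11:j→18,6→11,x→11 12:j→12,6→19,x→12 13:j→13,6→20,x→21 14:j→22,6→14,x→23 15:j→18,6→23,x→15 16:j→18,6→15,x→16 17:j→24,6→21,x→25 18:j→18,6→26,x→24 19:j→27,6→19,x→19 20:j→22,6→20,x→28 21:j→24,6→28,x→25 22:j→22,6→22,x→27 23:j→29,6→23,x→23 24:j→24,6→30,x→25 25:j→25,6→27,x→25 26:j→27,6→26,x→30 27:j→27,6→27,x→27 28:j→29,6→28,x→31 29:j→29,6→32,x→27 30:j→27,6→30,x→33 31:j→34,6→27,x→31 32:j→27,6→32,x→27 33:j→27,6→27,x→33 34:j→34,6→27,x→27 (ε-aug+det+¬).
'xxj6j': run [46, 44, 33, 20, 11, 1] end={s34} rej; 5/5 del acc.
'jx66jx': run [46, 41, 37, 31, 22, 8, 1] end={s34} ∉↓L; 6/6 del acc.
'x6jxx6': run [46, 44, 37, 28, 16, 7, 2] end={s34,s5} rej; 6/6 single-dels accept.
3 words, ⪯-incomp.

A = [xxj6j, jx66jx, x6jxx6].


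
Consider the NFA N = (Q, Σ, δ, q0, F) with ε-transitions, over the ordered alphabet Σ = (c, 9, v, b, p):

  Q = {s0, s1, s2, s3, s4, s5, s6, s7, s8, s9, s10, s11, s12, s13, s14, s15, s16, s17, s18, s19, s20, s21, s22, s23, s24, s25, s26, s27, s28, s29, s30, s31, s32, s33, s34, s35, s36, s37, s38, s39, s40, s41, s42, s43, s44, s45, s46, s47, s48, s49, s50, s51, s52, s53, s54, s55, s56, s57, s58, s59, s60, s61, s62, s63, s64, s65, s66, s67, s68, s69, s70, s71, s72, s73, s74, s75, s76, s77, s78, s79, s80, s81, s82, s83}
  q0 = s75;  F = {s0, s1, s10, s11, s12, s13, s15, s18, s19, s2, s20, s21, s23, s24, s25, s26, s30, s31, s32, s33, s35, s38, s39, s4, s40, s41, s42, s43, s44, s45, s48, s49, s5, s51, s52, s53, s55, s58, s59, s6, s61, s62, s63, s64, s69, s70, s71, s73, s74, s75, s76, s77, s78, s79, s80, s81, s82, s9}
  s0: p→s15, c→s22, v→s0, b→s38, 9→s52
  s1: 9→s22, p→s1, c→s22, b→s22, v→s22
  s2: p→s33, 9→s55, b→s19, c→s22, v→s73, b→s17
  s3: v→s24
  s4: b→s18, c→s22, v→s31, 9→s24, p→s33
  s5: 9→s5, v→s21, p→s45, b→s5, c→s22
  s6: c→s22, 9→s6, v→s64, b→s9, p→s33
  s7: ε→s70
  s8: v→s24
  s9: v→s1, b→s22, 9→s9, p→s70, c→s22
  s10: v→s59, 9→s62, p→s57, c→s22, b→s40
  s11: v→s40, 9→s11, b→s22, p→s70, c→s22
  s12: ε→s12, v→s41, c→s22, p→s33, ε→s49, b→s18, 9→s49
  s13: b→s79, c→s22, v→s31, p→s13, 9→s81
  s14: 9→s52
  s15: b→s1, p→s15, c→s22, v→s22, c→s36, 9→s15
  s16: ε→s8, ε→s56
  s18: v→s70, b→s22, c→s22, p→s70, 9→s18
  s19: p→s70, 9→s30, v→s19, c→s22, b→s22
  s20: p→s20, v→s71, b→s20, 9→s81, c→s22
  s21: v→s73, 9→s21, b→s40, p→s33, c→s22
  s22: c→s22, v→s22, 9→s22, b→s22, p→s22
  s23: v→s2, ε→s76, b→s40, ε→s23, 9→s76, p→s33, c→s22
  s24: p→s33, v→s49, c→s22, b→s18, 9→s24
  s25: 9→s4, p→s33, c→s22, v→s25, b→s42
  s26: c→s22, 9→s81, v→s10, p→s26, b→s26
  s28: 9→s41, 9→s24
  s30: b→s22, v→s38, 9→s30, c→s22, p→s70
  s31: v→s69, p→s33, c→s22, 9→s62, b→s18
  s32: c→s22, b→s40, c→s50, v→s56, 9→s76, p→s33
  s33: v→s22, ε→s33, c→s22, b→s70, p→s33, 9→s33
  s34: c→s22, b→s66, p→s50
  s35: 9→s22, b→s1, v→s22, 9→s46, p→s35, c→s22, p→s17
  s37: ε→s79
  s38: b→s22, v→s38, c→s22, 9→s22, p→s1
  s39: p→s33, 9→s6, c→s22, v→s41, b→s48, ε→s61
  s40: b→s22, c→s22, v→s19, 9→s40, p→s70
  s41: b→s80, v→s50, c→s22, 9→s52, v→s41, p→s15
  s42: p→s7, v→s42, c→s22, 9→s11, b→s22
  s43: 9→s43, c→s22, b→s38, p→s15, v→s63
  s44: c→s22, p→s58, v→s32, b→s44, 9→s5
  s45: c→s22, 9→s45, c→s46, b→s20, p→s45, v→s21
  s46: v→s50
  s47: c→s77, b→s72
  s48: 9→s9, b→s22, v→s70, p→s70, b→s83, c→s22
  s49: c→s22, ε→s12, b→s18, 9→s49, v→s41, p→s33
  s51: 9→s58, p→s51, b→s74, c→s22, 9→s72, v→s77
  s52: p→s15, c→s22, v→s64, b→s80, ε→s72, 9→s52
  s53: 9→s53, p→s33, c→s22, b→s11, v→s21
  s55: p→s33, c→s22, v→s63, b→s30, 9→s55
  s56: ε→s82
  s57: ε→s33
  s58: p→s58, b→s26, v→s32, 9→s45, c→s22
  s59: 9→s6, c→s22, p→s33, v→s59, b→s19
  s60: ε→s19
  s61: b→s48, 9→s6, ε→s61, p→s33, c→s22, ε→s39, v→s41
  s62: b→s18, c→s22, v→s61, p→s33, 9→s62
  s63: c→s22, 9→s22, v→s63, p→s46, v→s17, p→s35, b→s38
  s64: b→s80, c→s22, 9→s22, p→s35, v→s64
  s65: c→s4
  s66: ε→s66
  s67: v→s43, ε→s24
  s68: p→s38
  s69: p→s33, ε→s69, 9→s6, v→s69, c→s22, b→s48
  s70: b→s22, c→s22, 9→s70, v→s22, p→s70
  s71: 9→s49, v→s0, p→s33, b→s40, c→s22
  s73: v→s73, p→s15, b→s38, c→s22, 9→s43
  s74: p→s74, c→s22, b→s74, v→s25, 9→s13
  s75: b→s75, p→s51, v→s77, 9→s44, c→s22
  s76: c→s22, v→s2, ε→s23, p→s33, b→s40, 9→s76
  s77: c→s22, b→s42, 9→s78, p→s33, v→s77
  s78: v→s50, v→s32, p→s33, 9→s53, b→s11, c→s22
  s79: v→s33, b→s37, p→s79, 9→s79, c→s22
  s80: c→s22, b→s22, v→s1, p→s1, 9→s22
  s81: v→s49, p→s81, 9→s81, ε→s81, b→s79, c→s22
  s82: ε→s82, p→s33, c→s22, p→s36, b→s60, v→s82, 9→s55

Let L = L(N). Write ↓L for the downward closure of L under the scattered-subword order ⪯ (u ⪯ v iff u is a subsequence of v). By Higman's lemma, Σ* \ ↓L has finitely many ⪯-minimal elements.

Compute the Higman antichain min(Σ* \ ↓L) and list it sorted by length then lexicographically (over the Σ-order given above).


|Q|=84, |F|=58, |δ|=345 (23 ε).
min D↑ (56 st, q0=0, F={1}): 0:c→1,9→2,v→3,b→0,p→4 1:c→1,9→1,v→1,b→1,p→1 2:c→1,9→5,v→6,b→2,p→7 3:c→1,9→8,v→3,b→9,p→10 4:c→1,9→7,v→3,b→11,p→4 5:c→1,9→5,v→12,b→5,p→13 6:c→1,9→14,v→15,b→16,p→10 7:c→1,9→13,v→6,b→17,p→7 8:c→1,9→18,v→6,b→19,p→10 9:c→1,9→19,v→9,b→1,p→20 10:c→1,9→10,v→1,b→20,p→10 11:c→1,9→21,v→22,b→11,p→11 12:c→1,9→12,v→23,b→16,p→10 13:c→1,9→13,v→12,b→24,p→13 14:c→1,9→14,v→25,b→16,p→10 15:c→1,9→26,v→15,b→27,p→10 16:c→1,9→16,v→27,b→1,p→20 17:c→1,9→28,v→29,b→17,p→17 18:c→1,9→18,v→12,b→19,p→10 19:c→1,9→19,v→16,b→1,p→20 20:c→1,9→20,v→1,b→1,p→20 21:c→1,9→28,v→30,b→31,p→21 22:c→1,9→32,v→22,b→9,p→10 23:c→1,9→33,v→23,b→34,p→35 24:c→1,9→28,v→36,b→24,p→24 25:c→1,9→26,v→23,b→27,p→10 26:c→1,9→26,v→37,b→38,p→10 27:c→1,9→38,v→27,b→1,p→20 28:c→1,9→28,v→39,b→31,p→28 29:c→1,9→40,v→41,b→16,p→10 30:c→1,9→40,v→42,b→43,p→10 31:c→1,9→31,v→10,b→31,p→31 32:c→1,9→44,v→30,b→43,p→10 33:c→1,9→33,v→37,b→34,p→35 34:c→1,9→1,v→34,b→1,p→45 35:c→1,9→35,v→1,b→45,p→35 36:c→1,9→39,v→46,b→16,p→10 37:c→1,9→1,v→37,b→34,p→47 38:c→1,9→38,v→34,b→1,p→20 39:c→1,9→39,v→48,b→43,p→10 40:c→1,9→40,v→49,b→43,p→10 41:c→1,9→50,v→41,b→27,p→10 42:c→1,9→50,v→42,b→51,p→10 43:c→1,9→43,v→20,b→1,p→20 44:c→1,9→44,v→39,b→43,p→10 45:c→1,9→1,v→1,b→1,p→45 46:c→1,9→52,v→46,b→34,p→35 47:c→1,9→1,v→1,b→45,p→47 48:c→1,9→52,v→48,b→53,p→35 49:c→1,9→50,v→48,b→51,p→10 50:c→1,9→50,v→54,b→55,p→10 51:c→1,9→55,v→20,b→1,p→20 52:c→1,9→52,v→54,b→53,p→35 53:c→1,9→1,v→45,b→1,p→45 54:c→1,9→1,v→54,b→53,p→47 55:c→1,9→55,v→45,b→1,p→20.
'c': |S_i|=[70, 4] end={s22,s36,s46,s50} — reject; 1/1 del acc.
'vbb': run [70, 57, 17, 2] end={s22,s83} rej; 3/3 del acc.
'vpv': run [70, 57, 12, 2] end={s22,s50} ∉↓L; 3/3 del acc.
'99vvb9': |S_i|=[70, 63, 48, 36, 21, 4, 1] end={s22} ∉↓L; 6/6 deletions ∈↓L.
'9vv9v9': run [70, 63, 48, 35, 21, 10, 3] end={s22,s46,s50} rej; 6/6 deletions ∈↓L.
'pb9bvv': run [70, 67, 50, 38, 11, 4, 1] end={s22} rej; 6/6 del acc.
6 obstructions.

min(Σ*\↓L) = [c, vbb, vpv, 99vvb9, 9vv9v9, pb9bvv].


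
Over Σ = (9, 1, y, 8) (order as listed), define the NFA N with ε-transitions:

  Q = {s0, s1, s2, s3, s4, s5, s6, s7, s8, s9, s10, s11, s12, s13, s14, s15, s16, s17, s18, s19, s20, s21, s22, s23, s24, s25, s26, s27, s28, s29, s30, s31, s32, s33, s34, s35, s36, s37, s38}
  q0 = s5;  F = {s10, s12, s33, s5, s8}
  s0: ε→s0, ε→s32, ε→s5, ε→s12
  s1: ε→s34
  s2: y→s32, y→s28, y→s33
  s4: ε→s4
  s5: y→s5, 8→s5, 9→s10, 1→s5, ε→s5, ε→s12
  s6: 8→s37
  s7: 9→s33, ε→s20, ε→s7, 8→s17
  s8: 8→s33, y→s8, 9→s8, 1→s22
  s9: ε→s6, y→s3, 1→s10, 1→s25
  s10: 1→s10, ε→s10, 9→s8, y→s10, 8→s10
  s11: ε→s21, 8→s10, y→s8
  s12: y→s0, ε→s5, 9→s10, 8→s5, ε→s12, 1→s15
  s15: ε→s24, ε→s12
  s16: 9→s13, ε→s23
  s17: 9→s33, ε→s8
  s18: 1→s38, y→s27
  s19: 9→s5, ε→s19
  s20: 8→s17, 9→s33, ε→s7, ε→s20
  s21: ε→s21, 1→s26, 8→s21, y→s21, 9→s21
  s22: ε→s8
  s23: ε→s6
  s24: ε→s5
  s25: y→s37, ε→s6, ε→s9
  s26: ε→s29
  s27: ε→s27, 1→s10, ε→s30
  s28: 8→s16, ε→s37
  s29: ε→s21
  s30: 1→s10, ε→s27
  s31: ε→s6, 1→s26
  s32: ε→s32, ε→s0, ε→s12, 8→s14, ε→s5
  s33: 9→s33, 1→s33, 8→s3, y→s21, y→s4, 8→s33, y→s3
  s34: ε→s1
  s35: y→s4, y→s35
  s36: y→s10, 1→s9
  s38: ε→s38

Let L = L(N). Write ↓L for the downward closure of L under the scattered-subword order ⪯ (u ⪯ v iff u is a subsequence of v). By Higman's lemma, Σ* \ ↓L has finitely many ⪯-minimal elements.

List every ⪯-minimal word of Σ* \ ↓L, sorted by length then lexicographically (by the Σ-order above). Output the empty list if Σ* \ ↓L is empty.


min(Σ*\↓L) = [998y].

|Q|=39, |F|=5, |δ|=96 (41 ε).
min D↑ (5 st, q0=0, F={4}): 0:9→1,1→0,y→0,8→0 1:9→2,1→1,y→1,8→1 2:9→2,1→2,y→2,8→3 3:9→3,1→3,y→4,8→3 4:9→4,1→4,y→4,8→4.
'998y': run [16, 9, 8, 6, 5] end={s21,s26,s29,s3,s4} ∉↓L; 4/4 single-dels accept.
1 obstructions.


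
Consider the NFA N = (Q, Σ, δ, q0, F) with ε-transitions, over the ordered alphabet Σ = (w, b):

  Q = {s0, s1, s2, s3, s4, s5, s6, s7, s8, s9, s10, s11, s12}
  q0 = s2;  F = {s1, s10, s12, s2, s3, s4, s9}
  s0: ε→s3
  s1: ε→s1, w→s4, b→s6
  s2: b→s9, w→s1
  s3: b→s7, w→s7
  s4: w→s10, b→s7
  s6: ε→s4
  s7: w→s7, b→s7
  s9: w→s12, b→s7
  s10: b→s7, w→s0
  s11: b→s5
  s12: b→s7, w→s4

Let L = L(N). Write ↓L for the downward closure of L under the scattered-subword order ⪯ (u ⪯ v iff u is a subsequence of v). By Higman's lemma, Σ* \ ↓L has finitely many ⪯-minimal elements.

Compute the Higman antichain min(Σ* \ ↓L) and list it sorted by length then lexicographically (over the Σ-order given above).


A = [bb, wwb, wwwww, wbwww].

|Q|=13, |F|=7, |δ|=20 (3 ε).
min D↑ (8 st, q0=0, F={5}): 0:w→1,b→2 1:w→3,b→3 2:w→4,b→5 3:w→6,b→5 4:w→3,b→5 5:w→5,b→5 6:w→7,b→5 7:w→5,b→5 [Hopcroft].
'bb': |S_i|=[10, 8, 1] end={s7} ∉↓L; 2/2 del acc.
'wwb': |S_i|=[10, 8, 5, 1] end={s7} rej; 3/3 single-dels accept.
'wwwww': run [10, 8, 5, 4, 3, 1] end={s7} — reject; 5/5 single-dels accept.
'wbwww': N↓-sim [10, 8, 6, 4, 3, 1] end={s7} — reject; 5/5 deletions ∈↓L.
4 minimals (antichain).


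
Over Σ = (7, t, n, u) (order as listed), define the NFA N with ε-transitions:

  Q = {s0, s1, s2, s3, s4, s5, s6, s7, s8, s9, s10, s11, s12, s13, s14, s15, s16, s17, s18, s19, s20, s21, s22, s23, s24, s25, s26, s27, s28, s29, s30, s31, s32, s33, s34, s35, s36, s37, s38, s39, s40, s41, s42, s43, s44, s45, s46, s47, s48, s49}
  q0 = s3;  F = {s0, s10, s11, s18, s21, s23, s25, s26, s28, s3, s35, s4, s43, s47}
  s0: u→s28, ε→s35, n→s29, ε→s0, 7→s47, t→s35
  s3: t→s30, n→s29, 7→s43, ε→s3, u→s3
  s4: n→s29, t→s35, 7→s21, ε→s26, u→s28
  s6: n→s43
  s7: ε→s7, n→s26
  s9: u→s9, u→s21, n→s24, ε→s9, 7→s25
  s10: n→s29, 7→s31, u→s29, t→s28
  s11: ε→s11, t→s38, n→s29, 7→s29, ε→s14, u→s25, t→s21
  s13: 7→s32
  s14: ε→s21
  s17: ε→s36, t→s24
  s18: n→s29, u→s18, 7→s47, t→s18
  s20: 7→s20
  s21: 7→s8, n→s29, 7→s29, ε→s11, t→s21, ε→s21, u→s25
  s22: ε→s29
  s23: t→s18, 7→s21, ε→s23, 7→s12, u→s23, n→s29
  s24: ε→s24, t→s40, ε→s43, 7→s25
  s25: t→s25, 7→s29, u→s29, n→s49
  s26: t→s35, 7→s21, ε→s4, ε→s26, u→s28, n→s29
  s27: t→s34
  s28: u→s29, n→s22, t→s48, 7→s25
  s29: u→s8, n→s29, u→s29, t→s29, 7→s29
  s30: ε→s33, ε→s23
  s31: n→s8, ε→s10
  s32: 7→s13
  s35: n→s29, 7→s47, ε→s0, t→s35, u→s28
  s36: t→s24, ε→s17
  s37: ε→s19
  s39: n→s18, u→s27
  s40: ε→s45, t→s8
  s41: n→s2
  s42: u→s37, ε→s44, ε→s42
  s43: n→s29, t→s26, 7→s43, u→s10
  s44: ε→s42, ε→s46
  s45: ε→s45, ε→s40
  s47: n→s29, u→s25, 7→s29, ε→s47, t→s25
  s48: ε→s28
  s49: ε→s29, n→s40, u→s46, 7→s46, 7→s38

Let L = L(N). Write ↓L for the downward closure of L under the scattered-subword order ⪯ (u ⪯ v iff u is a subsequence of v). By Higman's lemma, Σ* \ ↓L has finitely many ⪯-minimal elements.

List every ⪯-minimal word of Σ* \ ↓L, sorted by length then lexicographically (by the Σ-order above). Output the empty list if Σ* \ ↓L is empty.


|Q|=50, |F|=14, |δ|=122 (34 ε).
min D↑ (12 st, q0=0, F={3}): 0:7→1,t→2,n→3,u→0 1:7→1,t→4,n→3,u→5 2:7→6,t→7,n→3,u→2 3:7→3,t→3,n→3,u→3 4:7→6,t→8,n→3,u→9 5:7→5,t→9,n→3,u→3 6:7→3,t→6,n→3,u→10 7:7→11,t→7,n→3,u→7 8:7→11,t→8,n→3,u→9 9:7→10,t→9,n→3,u→3 10:7→3,t→10,n→3,u→3 11:7→3,t→10,n→3,u→10.
'n': |S_i|=[28, 8] end={s22,s29,s38,s40,s45,s46,s49,s8} ∉↓L; 1/1 del acc.
'7uu': N↓-sim [28, 23, 13, 3] end={s29,s46,s8} rej; 3/3 deletions ∈↓L.
't77': |S_i|=[28, 24, 13, 4] end={s29,s38,s46,s8} ∉↓L; 3/3 del acc.
'tt7tu': N↓-sim [28, 24, 18, 9, 8, 3] end={s29,s46,s8} rej; 5/5 del acc.
4 words, ⪯-incomp.

Antichain: [n, 7uu, t77, tt7tu].


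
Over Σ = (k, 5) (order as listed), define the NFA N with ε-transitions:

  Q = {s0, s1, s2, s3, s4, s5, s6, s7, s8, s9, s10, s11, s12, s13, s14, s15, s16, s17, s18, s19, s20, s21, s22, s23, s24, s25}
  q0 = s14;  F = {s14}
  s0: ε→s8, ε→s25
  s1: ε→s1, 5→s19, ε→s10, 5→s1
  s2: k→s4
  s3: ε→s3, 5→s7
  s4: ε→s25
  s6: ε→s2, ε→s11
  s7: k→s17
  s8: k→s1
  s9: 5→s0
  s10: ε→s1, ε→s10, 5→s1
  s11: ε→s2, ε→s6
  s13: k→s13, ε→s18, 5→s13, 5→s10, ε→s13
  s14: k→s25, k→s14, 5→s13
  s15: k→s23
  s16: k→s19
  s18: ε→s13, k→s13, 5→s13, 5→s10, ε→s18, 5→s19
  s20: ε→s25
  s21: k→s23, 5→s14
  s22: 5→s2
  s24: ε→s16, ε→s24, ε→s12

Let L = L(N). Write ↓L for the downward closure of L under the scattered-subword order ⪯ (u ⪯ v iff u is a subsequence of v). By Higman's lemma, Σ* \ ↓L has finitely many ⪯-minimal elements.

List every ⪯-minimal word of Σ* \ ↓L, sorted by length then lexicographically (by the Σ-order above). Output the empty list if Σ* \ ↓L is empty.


min(Σ*\↓L) = [5].

|Q|=26, |F|=1, |δ|=43 (20 ε).
min D↑ (2 st, q0=0, F={1}): 0:k→0,5→1 1:k→1,5→1 (ε-aug+det+¬).
'5': run [7, 5] end={s1,s10,s13,s18,s19} — reject; 1/1 del acc.
1 minimals (antichain).
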